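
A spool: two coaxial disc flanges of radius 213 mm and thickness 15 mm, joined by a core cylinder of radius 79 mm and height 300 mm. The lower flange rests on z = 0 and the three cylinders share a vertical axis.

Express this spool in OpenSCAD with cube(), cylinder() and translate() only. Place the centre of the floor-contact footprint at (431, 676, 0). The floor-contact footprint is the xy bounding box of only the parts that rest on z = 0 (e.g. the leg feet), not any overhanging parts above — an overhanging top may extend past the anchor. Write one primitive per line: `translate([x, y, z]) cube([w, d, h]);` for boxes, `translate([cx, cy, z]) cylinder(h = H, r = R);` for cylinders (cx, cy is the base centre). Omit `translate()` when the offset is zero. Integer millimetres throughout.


translate([431, 676, 0]) cylinder(h = 15, r = 213);
translate([431, 676, 15]) cylinder(h = 300, r = 79);
translate([431, 676, 315]) cylinder(h = 15, r = 213);


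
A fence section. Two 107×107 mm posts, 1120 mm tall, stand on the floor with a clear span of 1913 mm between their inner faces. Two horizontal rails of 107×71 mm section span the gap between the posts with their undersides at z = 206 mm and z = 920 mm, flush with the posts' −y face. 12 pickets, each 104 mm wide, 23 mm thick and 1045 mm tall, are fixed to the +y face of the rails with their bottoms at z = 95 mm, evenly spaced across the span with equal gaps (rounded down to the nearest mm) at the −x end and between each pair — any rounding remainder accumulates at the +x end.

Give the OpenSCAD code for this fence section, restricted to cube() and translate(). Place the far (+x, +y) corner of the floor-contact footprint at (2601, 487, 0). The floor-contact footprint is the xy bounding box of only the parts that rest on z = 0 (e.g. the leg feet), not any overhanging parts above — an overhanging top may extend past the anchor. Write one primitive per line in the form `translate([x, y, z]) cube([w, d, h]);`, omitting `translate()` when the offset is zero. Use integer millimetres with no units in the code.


translate([474, 380, 0]) cube([107, 107, 1120]);
translate([2494, 380, 0]) cube([107, 107, 1120]);
translate([581, 380, 206]) cube([1913, 107, 71]);
translate([581, 380, 920]) cube([1913, 107, 71]);
translate([632, 487, 95]) cube([104, 23, 1045]);
translate([787, 487, 95]) cube([104, 23, 1045]);
translate([942, 487, 95]) cube([104, 23, 1045]);
translate([1097, 487, 95]) cube([104, 23, 1045]);
translate([1252, 487, 95]) cube([104, 23, 1045]);
translate([1407, 487, 95]) cube([104, 23, 1045]);
translate([1562, 487, 95]) cube([104, 23, 1045]);
translate([1717, 487, 95]) cube([104, 23, 1045]);
translate([1872, 487, 95]) cube([104, 23, 1045]);
translate([2027, 487, 95]) cube([104, 23, 1045]);
translate([2182, 487, 95]) cube([104, 23, 1045]);
translate([2337, 487, 95]) cube([104, 23, 1045]);


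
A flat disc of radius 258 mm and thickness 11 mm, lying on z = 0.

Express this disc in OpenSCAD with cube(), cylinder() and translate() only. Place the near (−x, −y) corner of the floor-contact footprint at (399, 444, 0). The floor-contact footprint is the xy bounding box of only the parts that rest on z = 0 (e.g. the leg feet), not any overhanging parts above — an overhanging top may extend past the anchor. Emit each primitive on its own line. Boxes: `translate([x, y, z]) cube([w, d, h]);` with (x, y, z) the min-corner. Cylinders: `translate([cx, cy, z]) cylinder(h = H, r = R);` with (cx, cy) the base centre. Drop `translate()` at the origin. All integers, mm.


translate([657, 702, 0]) cylinder(h = 11, r = 258);


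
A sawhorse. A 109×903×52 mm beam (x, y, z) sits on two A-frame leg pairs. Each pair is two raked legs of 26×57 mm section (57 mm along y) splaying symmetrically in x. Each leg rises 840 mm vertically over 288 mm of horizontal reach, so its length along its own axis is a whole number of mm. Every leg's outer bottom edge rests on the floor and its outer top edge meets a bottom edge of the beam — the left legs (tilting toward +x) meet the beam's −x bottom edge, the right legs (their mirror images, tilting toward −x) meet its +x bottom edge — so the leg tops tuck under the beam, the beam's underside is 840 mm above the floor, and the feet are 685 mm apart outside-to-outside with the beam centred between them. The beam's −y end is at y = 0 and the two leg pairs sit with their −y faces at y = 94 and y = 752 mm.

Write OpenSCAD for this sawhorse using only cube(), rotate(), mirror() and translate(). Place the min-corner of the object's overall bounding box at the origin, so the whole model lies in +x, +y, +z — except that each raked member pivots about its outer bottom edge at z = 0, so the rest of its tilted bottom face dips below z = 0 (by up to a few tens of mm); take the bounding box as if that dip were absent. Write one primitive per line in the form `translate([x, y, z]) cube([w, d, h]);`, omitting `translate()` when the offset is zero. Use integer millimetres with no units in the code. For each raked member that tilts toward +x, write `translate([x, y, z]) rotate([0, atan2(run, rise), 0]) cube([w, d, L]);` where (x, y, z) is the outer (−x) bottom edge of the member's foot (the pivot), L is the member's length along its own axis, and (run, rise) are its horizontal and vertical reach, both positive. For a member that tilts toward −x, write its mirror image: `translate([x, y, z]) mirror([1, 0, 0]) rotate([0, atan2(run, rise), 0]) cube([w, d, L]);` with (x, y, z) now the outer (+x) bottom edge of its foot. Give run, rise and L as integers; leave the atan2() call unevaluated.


translate([288, 0, 840]) cube([109, 903, 52]);
translate([0, 94, 0]) rotate([0, atan2(288, 840), 0]) cube([26, 57, 888]);
translate([685, 94, 0]) mirror([1, 0, 0]) rotate([0, atan2(288, 840), 0]) cube([26, 57, 888]);
translate([0, 752, 0]) rotate([0, atan2(288, 840), 0]) cube([26, 57, 888]);
translate([685, 752, 0]) mirror([1, 0, 0]) rotate([0, atan2(288, 840), 0]) cube([26, 57, 888]);


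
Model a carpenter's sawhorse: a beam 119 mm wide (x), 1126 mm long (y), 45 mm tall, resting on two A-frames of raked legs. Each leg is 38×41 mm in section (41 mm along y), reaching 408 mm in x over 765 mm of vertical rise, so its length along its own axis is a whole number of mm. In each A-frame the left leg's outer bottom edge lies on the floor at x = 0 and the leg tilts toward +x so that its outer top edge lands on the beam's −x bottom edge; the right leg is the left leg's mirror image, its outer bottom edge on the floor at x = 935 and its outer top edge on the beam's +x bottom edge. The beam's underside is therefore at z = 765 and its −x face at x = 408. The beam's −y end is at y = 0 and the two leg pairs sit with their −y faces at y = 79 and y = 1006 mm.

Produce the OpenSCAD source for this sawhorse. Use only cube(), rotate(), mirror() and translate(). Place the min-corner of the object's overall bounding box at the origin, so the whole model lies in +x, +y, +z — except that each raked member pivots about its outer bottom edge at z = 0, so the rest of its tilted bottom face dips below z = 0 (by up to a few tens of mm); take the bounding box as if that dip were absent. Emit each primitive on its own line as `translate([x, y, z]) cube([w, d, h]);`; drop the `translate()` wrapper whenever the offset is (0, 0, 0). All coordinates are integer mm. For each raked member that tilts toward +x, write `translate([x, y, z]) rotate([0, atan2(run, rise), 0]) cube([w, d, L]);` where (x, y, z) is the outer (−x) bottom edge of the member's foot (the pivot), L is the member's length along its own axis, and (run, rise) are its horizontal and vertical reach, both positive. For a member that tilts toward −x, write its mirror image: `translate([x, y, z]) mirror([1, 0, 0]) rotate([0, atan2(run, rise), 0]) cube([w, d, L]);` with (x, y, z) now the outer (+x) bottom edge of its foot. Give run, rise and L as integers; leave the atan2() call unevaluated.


translate([408, 0, 765]) cube([119, 1126, 45]);
translate([0, 79, 0]) rotate([0, atan2(408, 765), 0]) cube([38, 41, 867]);
translate([935, 79, 0]) mirror([1, 0, 0]) rotate([0, atan2(408, 765), 0]) cube([38, 41, 867]);
translate([0, 1006, 0]) rotate([0, atan2(408, 765), 0]) cube([38, 41, 867]);
translate([935, 1006, 0]) mirror([1, 0, 0]) rotate([0, atan2(408, 765), 0]) cube([38, 41, 867]);


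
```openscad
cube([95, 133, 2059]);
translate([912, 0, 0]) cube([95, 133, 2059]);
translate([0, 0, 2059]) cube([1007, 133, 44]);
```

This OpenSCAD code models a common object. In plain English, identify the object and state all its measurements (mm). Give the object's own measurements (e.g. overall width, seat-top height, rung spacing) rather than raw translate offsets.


A door frame. The clear opening is 817 mm wide and 2059 mm high. Two 95 mm wide jambs, 133 mm deep, stand either side of the opening from the floor to the top of the opening. A 44 mm thick head sits across the top of both jambs, spanning the full outside width of the frame.


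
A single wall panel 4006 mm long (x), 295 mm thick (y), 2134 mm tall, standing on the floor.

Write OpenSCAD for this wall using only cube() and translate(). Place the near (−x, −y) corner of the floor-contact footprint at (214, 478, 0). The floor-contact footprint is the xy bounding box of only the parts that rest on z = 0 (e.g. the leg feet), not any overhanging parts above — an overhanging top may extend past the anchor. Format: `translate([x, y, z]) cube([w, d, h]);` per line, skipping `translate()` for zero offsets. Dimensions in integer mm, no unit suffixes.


translate([214, 478, 0]) cube([4006, 295, 2134]);


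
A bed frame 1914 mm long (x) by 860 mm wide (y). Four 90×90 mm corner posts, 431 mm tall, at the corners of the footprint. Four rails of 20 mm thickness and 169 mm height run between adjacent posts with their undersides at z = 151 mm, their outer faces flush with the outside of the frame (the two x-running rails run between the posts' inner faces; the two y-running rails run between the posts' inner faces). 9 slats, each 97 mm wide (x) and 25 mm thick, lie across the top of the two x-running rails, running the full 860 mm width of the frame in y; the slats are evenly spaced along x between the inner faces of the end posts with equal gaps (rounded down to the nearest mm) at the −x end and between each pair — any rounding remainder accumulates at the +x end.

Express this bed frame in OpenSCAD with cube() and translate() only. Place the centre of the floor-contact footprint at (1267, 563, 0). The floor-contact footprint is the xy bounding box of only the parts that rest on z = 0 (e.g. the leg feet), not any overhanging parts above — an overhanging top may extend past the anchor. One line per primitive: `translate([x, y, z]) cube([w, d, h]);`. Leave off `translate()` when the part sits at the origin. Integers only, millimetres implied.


translate([310, 133, 0]) cube([90, 90, 431]);
translate([310, 903, 0]) cube([90, 90, 431]);
translate([2134, 133, 0]) cube([90, 90, 431]);
translate([2134, 903, 0]) cube([90, 90, 431]);
translate([400, 133, 151]) cube([1734, 20, 169]);
translate([400, 973, 151]) cube([1734, 20, 169]);
translate([310, 223, 151]) cube([20, 680, 169]);
translate([2204, 223, 151]) cube([20, 680, 169]);
translate([486, 133, 320]) cube([97, 860, 25]);
translate([669, 133, 320]) cube([97, 860, 25]);
translate([852, 133, 320]) cube([97, 860, 25]);
translate([1035, 133, 320]) cube([97, 860, 25]);
translate([1218, 133, 320]) cube([97, 860, 25]);
translate([1401, 133, 320]) cube([97, 860, 25]);
translate([1584, 133, 320]) cube([97, 860, 25]);
translate([1767, 133, 320]) cube([97, 860, 25]);
translate([1950, 133, 320]) cube([97, 860, 25]);


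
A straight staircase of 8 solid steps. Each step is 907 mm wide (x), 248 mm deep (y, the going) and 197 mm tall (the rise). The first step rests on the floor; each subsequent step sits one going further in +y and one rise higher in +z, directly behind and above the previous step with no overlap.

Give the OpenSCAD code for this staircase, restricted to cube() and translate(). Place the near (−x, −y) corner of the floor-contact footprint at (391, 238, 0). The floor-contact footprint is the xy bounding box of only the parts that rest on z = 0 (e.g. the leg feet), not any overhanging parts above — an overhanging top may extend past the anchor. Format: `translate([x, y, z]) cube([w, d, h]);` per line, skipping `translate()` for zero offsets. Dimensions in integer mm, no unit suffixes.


translate([391, 238, 0]) cube([907, 248, 197]);
translate([391, 486, 197]) cube([907, 248, 197]);
translate([391, 734, 394]) cube([907, 248, 197]);
translate([391, 982, 591]) cube([907, 248, 197]);
translate([391, 1230, 788]) cube([907, 248, 197]);
translate([391, 1478, 985]) cube([907, 248, 197]);
translate([391, 1726, 1182]) cube([907, 248, 197]);
translate([391, 1974, 1379]) cube([907, 248, 197]);


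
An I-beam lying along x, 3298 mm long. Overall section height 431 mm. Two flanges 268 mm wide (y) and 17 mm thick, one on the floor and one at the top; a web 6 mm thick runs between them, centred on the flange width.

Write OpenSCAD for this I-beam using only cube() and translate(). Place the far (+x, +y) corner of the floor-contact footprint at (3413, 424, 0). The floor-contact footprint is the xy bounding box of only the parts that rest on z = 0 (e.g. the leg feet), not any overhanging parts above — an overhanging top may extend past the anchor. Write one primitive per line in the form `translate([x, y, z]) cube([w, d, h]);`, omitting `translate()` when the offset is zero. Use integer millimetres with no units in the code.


translate([115, 156, 0]) cube([3298, 268, 17]);
translate([115, 287, 17]) cube([3298, 6, 397]);
translate([115, 156, 414]) cube([3298, 268, 17]);


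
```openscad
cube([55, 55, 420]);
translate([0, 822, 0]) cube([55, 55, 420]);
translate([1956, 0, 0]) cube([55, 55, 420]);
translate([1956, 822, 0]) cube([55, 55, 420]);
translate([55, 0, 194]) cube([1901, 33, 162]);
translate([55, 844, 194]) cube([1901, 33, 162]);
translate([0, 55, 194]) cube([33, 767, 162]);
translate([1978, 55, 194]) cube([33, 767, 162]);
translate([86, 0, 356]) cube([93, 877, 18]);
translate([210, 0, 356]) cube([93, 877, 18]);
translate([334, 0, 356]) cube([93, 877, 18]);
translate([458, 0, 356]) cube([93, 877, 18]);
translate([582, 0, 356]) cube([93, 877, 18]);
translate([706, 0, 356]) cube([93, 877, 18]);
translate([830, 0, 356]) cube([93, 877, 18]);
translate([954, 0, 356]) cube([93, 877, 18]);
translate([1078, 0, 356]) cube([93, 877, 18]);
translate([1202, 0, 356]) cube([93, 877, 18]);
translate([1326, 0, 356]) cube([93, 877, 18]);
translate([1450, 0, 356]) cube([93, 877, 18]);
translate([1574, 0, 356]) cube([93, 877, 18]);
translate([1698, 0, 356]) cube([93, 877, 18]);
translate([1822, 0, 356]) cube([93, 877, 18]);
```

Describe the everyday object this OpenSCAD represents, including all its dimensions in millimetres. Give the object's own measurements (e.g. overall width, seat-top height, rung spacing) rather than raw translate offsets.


A bed frame 2011 mm long (x) by 877 mm wide (y). Four 55×55 mm corner posts, 420 mm tall, at the corners of the footprint. Four rails of 33 mm thickness and 162 mm height run between adjacent posts with their undersides at z = 194 mm, their outer faces flush with the outside of the frame (the two x-running rails run between the posts' inner faces; the two y-running rails run between the posts' inner faces). 15 slats, each 93 mm wide (x) and 18 mm thick, lie across the top of the two x-running rails, running the full 877 mm width of the frame in y; along x they sit between the end posts with a 31 mm gap after the −x posts and between neighbouring slats, leaving 41 mm before the +x posts.


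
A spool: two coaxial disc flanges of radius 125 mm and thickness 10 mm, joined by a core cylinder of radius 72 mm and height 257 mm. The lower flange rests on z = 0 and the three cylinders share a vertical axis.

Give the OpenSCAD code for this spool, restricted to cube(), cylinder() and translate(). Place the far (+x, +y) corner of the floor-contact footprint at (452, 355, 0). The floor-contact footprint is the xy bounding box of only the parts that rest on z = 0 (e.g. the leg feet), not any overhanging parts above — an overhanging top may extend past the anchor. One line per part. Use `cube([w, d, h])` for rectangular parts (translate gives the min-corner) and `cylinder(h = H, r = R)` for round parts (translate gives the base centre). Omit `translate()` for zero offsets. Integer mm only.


translate([327, 230, 0]) cylinder(h = 10, r = 125);
translate([327, 230, 10]) cylinder(h = 257, r = 72);
translate([327, 230, 267]) cylinder(h = 10, r = 125);


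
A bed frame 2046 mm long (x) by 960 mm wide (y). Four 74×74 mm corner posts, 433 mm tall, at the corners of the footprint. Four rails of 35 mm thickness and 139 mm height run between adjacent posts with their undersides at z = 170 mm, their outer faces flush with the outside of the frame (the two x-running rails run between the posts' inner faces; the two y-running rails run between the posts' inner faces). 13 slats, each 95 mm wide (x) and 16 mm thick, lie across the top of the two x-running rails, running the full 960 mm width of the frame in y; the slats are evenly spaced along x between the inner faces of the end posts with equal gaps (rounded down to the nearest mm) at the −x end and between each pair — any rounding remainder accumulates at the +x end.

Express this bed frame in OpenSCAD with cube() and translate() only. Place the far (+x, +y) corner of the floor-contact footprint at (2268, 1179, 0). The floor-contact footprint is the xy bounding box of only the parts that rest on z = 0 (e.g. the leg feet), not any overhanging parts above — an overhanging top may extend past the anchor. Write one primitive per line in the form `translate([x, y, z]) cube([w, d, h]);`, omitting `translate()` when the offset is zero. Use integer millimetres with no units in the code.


translate([222, 219, 0]) cube([74, 74, 433]);
translate([222, 1105, 0]) cube([74, 74, 433]);
translate([2194, 219, 0]) cube([74, 74, 433]);
translate([2194, 1105, 0]) cube([74, 74, 433]);
translate([296, 219, 170]) cube([1898, 35, 139]);
translate([296, 1144, 170]) cube([1898, 35, 139]);
translate([222, 293, 170]) cube([35, 812, 139]);
translate([2233, 293, 170]) cube([35, 812, 139]);
translate([343, 219, 309]) cube([95, 960, 16]);
translate([485, 219, 309]) cube([95, 960, 16]);
translate([627, 219, 309]) cube([95, 960, 16]);
translate([769, 219, 309]) cube([95, 960, 16]);
translate([911, 219, 309]) cube([95, 960, 16]);
translate([1053, 219, 309]) cube([95, 960, 16]);
translate([1195, 219, 309]) cube([95, 960, 16]);
translate([1337, 219, 309]) cube([95, 960, 16]);
translate([1479, 219, 309]) cube([95, 960, 16]);
translate([1621, 219, 309]) cube([95, 960, 16]);
translate([1763, 219, 309]) cube([95, 960, 16]);
translate([1905, 219, 309]) cube([95, 960, 16]);
translate([2047, 219, 309]) cube([95, 960, 16]);


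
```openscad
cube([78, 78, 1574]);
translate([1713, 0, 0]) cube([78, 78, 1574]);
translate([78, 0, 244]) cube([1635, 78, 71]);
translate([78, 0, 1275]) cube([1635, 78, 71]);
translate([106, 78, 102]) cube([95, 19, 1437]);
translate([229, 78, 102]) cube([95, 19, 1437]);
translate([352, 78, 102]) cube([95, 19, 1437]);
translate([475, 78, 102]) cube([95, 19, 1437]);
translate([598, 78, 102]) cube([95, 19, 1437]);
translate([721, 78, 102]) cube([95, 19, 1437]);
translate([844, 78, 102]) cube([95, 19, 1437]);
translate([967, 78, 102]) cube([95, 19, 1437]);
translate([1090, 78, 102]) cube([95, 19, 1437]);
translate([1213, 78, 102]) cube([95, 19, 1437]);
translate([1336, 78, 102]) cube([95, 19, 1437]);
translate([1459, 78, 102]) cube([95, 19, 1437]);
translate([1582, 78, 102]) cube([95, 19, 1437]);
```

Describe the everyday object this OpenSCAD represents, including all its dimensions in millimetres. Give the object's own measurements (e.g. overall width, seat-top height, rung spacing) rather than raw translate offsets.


A fence section. Two 78×78 mm posts, 1574 mm tall, stand on the floor with a clear span of 1635 mm between their inner faces. Two horizontal rails of 78×71 mm section span the gap between the posts with their undersides at z = 244 mm and z = 1275 mm, flush with the posts' −y face. 13 pickets, each 95 mm wide, 19 mm thick and 1437 mm tall, are fixed to the +y face of the rails with their bottoms at z = 102 mm, spaced across the span with a 28 mm gap after the −x post and between neighbouring pickets, with 36 mm left before the +x post.


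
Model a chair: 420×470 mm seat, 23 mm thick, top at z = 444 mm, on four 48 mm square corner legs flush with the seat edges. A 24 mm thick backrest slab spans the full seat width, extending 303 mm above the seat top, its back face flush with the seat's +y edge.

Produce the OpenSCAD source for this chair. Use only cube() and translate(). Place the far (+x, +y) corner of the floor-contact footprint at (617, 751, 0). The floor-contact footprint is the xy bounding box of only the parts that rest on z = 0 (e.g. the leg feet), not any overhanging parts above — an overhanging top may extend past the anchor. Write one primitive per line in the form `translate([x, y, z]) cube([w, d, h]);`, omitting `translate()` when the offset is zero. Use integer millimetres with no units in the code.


translate([197, 281, 421]) cube([420, 470, 23]);
translate([197, 281, 0]) cube([48, 48, 421]);
translate([569, 281, 0]) cube([48, 48, 421]);
translate([197, 703, 0]) cube([48, 48, 421]);
translate([569, 703, 0]) cube([48, 48, 421]);
translate([197, 727, 444]) cube([420, 24, 303]);


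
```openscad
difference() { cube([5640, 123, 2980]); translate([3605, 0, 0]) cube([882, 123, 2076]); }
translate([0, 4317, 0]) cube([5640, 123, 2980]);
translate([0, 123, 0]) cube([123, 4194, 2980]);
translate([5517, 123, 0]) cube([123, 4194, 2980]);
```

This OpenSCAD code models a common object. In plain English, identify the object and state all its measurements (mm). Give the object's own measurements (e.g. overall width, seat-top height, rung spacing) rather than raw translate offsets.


A single room: four walls, each 2980 mm tall and 123 mm thick, enclosing an outside footprint 5640×4440 mm (x × y), no floor or roof. The front and back walls (−y and +y sides) run the full x-width; the side walls fit between their inner faces. A door opening 882 mm wide and 2076 mm tall is cut through the front wall from the floor up, its −x edge 3605 mm from the wall's −x end.


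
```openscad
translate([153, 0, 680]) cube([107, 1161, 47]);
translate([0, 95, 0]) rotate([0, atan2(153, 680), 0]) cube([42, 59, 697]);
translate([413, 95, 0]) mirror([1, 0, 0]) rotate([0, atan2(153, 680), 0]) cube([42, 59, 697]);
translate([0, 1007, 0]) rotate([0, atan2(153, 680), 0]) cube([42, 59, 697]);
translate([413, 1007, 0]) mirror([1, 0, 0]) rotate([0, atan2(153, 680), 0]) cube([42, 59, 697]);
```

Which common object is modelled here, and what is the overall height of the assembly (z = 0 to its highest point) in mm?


A sawhorse. The overall height is 727 mm.

A beam across two mirrored pairs of raked legs — a sawhorse. The beam's underside is at z = 680 (matching the legs' vertical rise in atan2(153, 680)) and the beam is 47 mm tall, so its top is at 680 + 47 = 727 mm. The raked legs top out at the beam's underside, so that is the highest point.


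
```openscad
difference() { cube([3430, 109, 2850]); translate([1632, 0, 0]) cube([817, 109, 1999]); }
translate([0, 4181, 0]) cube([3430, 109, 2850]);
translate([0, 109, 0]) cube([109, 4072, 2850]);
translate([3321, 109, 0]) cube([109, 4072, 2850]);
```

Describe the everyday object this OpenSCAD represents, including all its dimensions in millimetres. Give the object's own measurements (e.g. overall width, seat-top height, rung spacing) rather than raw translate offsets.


A single room: four walls, each 2850 mm tall and 109 mm thick, enclosing an outside footprint 3430×4290 mm (x × y), no floor or roof. The front and back walls (−y and +y sides) run the full x-width; the side walls fit between their inner faces. A door opening 817 mm wide and 1999 mm tall is cut through the front wall from the floor up, its −x edge 1632 mm from the wall's −x end.


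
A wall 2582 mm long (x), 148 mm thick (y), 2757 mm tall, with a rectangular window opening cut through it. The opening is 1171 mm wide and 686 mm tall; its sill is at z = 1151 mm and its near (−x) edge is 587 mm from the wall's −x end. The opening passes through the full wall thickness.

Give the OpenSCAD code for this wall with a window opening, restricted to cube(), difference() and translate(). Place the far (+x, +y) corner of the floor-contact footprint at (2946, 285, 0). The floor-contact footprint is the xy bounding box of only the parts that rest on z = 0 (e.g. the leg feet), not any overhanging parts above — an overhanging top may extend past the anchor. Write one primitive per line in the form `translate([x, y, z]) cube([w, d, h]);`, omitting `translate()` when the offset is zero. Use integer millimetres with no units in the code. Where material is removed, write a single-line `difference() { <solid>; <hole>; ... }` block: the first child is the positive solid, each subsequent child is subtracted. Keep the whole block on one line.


difference() { translate([364, 137, 0]) cube([2582, 148, 2757]); translate([951, 137, 1151]) cube([1171, 148, 686]); }


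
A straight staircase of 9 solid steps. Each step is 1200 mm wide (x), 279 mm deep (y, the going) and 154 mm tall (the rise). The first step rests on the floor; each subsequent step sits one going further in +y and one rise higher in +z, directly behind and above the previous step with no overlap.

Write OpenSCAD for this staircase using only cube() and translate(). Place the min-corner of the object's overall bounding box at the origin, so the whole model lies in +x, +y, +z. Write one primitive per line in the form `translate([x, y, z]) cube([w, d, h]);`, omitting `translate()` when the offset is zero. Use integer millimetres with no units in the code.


cube([1200, 279, 154]);
translate([0, 279, 154]) cube([1200, 279, 154]);
translate([0, 558, 308]) cube([1200, 279, 154]);
translate([0, 837, 462]) cube([1200, 279, 154]);
translate([0, 1116, 616]) cube([1200, 279, 154]);
translate([0, 1395, 770]) cube([1200, 279, 154]);
translate([0, 1674, 924]) cube([1200, 279, 154]);
translate([0, 1953, 1078]) cube([1200, 279, 154]);
translate([0, 2232, 1232]) cube([1200, 279, 154]);


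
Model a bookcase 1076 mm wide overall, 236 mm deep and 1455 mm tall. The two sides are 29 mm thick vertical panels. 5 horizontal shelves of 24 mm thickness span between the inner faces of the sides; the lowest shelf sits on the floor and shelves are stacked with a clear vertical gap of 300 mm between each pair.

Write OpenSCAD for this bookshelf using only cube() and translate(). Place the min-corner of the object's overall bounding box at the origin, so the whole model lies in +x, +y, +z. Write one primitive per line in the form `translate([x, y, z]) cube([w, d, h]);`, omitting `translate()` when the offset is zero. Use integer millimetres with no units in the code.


cube([29, 236, 1455]);
translate([1047, 0, 0]) cube([29, 236, 1455]);
translate([29, 0, 0]) cube([1018, 236, 24]);
translate([29, 0, 324]) cube([1018, 236, 24]);
translate([29, 0, 648]) cube([1018, 236, 24]);
translate([29, 0, 972]) cube([1018, 236, 24]);
translate([29, 0, 1296]) cube([1018, 236, 24]);


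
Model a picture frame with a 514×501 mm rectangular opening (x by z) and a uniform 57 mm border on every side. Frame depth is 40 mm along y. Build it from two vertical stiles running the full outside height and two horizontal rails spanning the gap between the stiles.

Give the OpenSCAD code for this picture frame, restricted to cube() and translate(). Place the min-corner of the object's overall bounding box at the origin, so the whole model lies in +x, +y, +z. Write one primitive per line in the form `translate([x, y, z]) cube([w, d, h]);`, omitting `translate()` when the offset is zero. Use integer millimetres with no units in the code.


cube([57, 40, 615]);
translate([571, 0, 0]) cube([57, 40, 615]);
translate([57, 0, 0]) cube([514, 40, 57]);
translate([57, 0, 558]) cube([514, 40, 57]);


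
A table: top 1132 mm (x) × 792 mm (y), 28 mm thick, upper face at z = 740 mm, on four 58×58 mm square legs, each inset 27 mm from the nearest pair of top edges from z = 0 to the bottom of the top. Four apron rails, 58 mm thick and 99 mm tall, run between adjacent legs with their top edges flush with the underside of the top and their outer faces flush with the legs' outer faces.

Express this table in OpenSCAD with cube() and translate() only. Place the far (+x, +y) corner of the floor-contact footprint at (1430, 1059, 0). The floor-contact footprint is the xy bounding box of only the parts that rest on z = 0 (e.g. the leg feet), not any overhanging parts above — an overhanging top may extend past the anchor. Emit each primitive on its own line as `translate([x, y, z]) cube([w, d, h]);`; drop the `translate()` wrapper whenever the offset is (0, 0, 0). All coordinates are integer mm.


translate([325, 294, 712]) cube([1132, 792, 28]);
translate([352, 321, 0]) cube([58, 58, 712]);
translate([1372, 321, 0]) cube([58, 58, 712]);
translate([352, 1001, 0]) cube([58, 58, 712]);
translate([1372, 1001, 0]) cube([58, 58, 712]);
translate([410, 321, 613]) cube([962, 58, 99]);
translate([410, 1001, 613]) cube([962, 58, 99]);
translate([352, 379, 613]) cube([58, 622, 99]);
translate([1372, 379, 613]) cube([58, 622, 99]);


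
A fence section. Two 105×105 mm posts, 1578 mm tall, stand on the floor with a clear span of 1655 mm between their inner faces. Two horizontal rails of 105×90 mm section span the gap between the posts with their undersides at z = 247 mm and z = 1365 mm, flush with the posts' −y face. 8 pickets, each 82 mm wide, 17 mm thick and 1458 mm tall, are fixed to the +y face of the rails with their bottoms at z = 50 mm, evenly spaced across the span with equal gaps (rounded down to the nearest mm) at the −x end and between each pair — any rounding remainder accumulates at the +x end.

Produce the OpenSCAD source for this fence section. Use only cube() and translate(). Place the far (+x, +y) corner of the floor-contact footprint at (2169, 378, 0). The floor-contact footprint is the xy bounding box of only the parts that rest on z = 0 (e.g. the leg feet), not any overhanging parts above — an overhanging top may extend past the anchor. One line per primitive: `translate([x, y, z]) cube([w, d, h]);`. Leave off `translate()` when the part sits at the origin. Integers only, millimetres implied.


translate([304, 273, 0]) cube([105, 105, 1578]);
translate([2064, 273, 0]) cube([105, 105, 1578]);
translate([409, 273, 247]) cube([1655, 105, 90]);
translate([409, 273, 1365]) cube([1655, 105, 90]);
translate([520, 378, 50]) cube([82, 17, 1458]);
translate([713, 378, 50]) cube([82, 17, 1458]);
translate([906, 378, 50]) cube([82, 17, 1458]);
translate([1099, 378, 50]) cube([82, 17, 1458]);
translate([1292, 378, 50]) cube([82, 17, 1458]);
translate([1485, 378, 50]) cube([82, 17, 1458]);
translate([1678, 378, 50]) cube([82, 17, 1458]);
translate([1871, 378, 50]) cube([82, 17, 1458]);


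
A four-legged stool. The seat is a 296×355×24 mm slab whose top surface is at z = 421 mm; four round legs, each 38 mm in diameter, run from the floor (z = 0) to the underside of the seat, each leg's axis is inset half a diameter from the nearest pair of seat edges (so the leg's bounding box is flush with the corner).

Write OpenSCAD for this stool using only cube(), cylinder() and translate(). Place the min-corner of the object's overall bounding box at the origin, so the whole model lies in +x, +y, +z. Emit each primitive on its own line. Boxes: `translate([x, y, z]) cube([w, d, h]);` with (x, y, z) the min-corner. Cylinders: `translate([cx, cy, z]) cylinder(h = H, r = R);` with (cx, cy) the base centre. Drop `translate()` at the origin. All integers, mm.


translate([0, 0, 397]) cube([296, 355, 24]);
translate([19, 19, 0]) cylinder(h = 397, r = 19);
translate([277, 19, 0]) cylinder(h = 397, r = 19);
translate([19, 336, 0]) cylinder(h = 397, r = 19);
translate([277, 336, 0]) cylinder(h = 397, r = 19);


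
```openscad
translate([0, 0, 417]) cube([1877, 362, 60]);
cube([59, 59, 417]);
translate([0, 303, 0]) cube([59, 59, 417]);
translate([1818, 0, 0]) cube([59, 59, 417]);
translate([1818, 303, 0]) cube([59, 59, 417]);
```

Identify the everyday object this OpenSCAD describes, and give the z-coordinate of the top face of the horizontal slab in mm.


A bench. The seat-top height is 477 mm.

A long slab on four corner posts — a bench. The slab sits at z = 417 with thickness 60, so the top is 417 + 60 = 477 mm.


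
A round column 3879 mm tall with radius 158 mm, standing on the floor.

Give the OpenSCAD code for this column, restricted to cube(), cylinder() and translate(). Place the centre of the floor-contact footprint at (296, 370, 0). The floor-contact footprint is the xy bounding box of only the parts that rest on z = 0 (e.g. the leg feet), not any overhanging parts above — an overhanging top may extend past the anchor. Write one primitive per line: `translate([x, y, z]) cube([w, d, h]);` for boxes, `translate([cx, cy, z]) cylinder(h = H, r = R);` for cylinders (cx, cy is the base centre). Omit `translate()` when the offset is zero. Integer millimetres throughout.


translate([296, 370, 0]) cylinder(h = 3879, r = 158);


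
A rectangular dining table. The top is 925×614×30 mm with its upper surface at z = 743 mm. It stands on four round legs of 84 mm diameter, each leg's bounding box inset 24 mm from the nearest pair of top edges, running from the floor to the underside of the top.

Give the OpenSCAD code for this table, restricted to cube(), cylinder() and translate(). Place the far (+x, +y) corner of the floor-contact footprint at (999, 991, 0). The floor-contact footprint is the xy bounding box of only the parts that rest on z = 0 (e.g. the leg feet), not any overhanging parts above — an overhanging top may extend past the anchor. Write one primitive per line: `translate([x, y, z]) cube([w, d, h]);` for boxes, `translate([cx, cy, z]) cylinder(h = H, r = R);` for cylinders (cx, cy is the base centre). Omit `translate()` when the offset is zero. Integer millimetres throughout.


translate([98, 401, 713]) cube([925, 614, 30]);
translate([164, 467, 0]) cylinder(h = 713, r = 42);
translate([957, 467, 0]) cylinder(h = 713, r = 42);
translate([164, 949, 0]) cylinder(h = 713, r = 42);
translate([957, 949, 0]) cylinder(h = 713, r = 42);


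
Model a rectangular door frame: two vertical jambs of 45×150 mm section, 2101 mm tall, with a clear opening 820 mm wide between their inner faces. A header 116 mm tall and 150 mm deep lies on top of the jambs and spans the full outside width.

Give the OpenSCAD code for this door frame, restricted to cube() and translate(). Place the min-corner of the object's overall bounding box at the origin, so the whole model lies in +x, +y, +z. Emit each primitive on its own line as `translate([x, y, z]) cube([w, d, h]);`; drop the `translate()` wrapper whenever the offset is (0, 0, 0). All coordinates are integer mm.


cube([45, 150, 2101]);
translate([865, 0, 0]) cube([45, 150, 2101]);
translate([0, 0, 2101]) cube([910, 150, 116]);


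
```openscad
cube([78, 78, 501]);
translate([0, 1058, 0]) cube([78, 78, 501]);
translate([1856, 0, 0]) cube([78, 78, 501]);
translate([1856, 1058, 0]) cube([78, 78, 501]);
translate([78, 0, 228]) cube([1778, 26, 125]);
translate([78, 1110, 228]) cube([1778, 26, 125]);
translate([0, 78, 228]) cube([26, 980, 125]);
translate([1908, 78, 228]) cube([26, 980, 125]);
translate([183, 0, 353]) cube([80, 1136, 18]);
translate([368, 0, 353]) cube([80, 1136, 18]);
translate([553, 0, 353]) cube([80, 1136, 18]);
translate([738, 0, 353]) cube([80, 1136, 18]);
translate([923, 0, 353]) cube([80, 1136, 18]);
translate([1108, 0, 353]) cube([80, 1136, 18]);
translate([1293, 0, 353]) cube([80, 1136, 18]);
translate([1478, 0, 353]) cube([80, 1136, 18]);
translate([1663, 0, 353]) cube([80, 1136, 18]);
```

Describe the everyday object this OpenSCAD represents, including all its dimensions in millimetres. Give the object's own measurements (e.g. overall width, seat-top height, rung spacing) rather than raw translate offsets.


A bed frame 1934 mm long (x) by 1136 mm wide (y). Four 78×78 mm corner posts, 501 mm tall, at the corners of the footprint. Four rails of 26 mm thickness and 125 mm height run between adjacent posts with their undersides at z = 228 mm, their outer faces flush with the outside of the frame (the two x-running rails run between the posts' inner faces; the two y-running rails run between the posts' inner faces). 9 slats, each 80 mm wide (x) and 18 mm thick, lie across the top of the two x-running rails, running the full 1136 mm width of the frame in y; along x they sit between the end posts with a 105 mm gap after the −x posts and between neighbouring slats, leaving 113 mm before the +x posts.


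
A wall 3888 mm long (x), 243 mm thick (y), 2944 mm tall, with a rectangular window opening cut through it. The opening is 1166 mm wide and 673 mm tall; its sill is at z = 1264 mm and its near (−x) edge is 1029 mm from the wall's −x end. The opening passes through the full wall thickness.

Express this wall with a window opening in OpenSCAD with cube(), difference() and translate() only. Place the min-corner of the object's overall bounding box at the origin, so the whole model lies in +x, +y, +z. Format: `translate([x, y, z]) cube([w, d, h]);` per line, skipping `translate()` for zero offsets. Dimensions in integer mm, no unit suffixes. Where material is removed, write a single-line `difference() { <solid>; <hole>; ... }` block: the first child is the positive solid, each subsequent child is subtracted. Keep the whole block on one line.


difference() { cube([3888, 243, 2944]); translate([1029, 0, 1264]) cube([1166, 243, 673]); }


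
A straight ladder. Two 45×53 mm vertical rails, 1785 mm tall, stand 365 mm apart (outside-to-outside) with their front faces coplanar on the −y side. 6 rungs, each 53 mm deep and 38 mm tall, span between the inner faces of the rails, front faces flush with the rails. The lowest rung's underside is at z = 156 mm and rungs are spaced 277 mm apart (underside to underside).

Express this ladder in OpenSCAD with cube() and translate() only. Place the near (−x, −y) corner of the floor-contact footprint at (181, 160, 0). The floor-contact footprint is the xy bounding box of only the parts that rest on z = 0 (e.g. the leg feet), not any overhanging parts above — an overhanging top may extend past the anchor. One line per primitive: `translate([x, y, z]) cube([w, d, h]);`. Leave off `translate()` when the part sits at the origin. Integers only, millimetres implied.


translate([181, 160, 0]) cube([45, 53, 1785]);
translate([501, 160, 0]) cube([45, 53, 1785]);
translate([226, 160, 156]) cube([275, 53, 38]);
translate([226, 160, 433]) cube([275, 53, 38]);
translate([226, 160, 710]) cube([275, 53, 38]);
translate([226, 160, 987]) cube([275, 53, 38]);
translate([226, 160, 1264]) cube([275, 53, 38]);
translate([226, 160, 1541]) cube([275, 53, 38]);


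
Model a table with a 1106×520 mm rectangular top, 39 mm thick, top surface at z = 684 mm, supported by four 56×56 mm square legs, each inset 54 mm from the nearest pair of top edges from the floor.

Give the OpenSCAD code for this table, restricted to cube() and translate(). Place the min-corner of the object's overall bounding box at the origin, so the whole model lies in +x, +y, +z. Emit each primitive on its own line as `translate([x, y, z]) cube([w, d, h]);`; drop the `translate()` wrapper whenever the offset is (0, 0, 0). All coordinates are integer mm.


translate([0, 0, 645]) cube([1106, 520, 39]);
translate([54, 54, 0]) cube([56, 56, 645]);
translate([996, 54, 0]) cube([56, 56, 645]);
translate([54, 410, 0]) cube([56, 56, 645]);
translate([996, 410, 0]) cube([56, 56, 645]);


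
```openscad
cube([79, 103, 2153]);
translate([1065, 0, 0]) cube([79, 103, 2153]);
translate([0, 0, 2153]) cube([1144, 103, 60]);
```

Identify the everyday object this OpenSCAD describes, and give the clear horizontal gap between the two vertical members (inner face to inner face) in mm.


A door frame. The clear opening width is 986 mm.

Two 2153 mm tall posts with a header on top — a door frame. The left jamb is 79 mm wide at x = 0; the right jamb starts at x = 1065. The clear opening is 1065 − 79 = 986 mm.
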